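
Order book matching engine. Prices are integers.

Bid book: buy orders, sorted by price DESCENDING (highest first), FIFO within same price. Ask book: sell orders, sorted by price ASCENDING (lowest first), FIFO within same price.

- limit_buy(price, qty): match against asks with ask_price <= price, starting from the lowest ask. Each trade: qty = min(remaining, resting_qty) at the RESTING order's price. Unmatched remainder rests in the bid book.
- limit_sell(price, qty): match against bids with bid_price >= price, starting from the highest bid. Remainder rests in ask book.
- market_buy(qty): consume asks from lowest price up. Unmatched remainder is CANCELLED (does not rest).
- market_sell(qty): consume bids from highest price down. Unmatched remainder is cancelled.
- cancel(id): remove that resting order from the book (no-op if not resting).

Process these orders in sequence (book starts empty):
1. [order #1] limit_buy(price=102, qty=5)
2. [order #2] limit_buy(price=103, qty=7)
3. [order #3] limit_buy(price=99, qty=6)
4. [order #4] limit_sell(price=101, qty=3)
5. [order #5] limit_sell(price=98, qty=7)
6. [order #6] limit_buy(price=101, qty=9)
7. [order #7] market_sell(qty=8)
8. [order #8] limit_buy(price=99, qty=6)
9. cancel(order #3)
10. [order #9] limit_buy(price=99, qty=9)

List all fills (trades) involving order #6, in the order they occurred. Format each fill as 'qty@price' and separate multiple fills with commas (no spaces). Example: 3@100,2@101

After op 1 [order #1] limit_buy(price=102, qty=5): fills=none; bids=[#1:5@102] asks=[-]
After op 2 [order #2] limit_buy(price=103, qty=7): fills=none; bids=[#2:7@103 #1:5@102] asks=[-]
After op 3 [order #3] limit_buy(price=99, qty=6): fills=none; bids=[#2:7@103 #1:5@102 #3:6@99] asks=[-]
After op 4 [order #4] limit_sell(price=101, qty=3): fills=#2x#4:3@103; bids=[#2:4@103 #1:5@102 #3:6@99] asks=[-]
After op 5 [order #5] limit_sell(price=98, qty=7): fills=#2x#5:4@103 #1x#5:3@102; bids=[#1:2@102 #3:6@99] asks=[-]
After op 6 [order #6] limit_buy(price=101, qty=9): fills=none; bids=[#1:2@102 #6:9@101 #3:6@99] asks=[-]
After op 7 [order #7] market_sell(qty=8): fills=#1x#7:2@102 #6x#7:6@101; bids=[#6:3@101 #3:6@99] asks=[-]
After op 8 [order #8] limit_buy(price=99, qty=6): fills=none; bids=[#6:3@101 #3:6@99 #8:6@99] asks=[-]
After op 9 cancel(order #3): fills=none; bids=[#6:3@101 #8:6@99] asks=[-]
After op 10 [order #9] limit_buy(price=99, qty=9): fills=none; bids=[#6:3@101 #8:6@99 #9:9@99] asks=[-]

Answer: 6@101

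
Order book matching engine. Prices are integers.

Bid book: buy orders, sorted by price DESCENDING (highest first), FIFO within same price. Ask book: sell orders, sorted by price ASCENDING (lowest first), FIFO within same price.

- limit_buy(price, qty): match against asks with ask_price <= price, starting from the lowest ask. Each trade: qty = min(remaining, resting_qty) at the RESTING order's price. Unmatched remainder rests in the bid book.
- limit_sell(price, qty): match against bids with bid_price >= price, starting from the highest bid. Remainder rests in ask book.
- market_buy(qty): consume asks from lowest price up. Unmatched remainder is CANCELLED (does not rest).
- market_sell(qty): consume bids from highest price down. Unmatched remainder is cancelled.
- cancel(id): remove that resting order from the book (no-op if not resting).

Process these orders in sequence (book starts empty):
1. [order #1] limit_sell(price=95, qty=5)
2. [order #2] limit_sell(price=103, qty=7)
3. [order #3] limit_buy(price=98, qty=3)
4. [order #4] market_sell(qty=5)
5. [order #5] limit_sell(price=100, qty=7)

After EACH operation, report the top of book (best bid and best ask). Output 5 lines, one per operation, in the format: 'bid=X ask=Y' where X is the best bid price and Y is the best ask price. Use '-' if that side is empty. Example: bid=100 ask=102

After op 1 [order #1] limit_sell(price=95, qty=5): fills=none; bids=[-] asks=[#1:5@95]
After op 2 [order #2] limit_sell(price=103, qty=7): fills=none; bids=[-] asks=[#1:5@95 #2:7@103]
After op 3 [order #3] limit_buy(price=98, qty=3): fills=#3x#1:3@95; bids=[-] asks=[#1:2@95 #2:7@103]
After op 4 [order #4] market_sell(qty=5): fills=none; bids=[-] asks=[#1:2@95 #2:7@103]
After op 5 [order #5] limit_sell(price=100, qty=7): fills=none; bids=[-] asks=[#1:2@95 #5:7@100 #2:7@103]

Answer: bid=- ask=95
bid=- ask=95
bid=- ask=95
bid=- ask=95
bid=- ask=95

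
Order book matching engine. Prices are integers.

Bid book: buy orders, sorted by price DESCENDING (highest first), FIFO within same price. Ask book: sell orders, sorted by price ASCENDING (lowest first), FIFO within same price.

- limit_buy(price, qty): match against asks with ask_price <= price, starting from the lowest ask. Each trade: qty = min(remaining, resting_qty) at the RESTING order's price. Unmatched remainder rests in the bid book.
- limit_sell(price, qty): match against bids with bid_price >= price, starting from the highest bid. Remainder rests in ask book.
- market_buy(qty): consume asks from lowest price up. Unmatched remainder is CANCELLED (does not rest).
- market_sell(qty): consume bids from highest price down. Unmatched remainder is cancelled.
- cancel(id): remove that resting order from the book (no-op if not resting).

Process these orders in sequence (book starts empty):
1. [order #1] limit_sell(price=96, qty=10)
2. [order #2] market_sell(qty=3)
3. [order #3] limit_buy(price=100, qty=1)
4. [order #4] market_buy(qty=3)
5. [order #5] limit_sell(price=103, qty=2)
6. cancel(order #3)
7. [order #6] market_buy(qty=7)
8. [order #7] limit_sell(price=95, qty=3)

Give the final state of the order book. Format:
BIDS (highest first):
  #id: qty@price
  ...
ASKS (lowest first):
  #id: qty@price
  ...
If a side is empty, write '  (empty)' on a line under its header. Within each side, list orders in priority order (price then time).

After op 1 [order #1] limit_sell(price=96, qty=10): fills=none; bids=[-] asks=[#1:10@96]
After op 2 [order #2] market_sell(qty=3): fills=none; bids=[-] asks=[#1:10@96]
After op 3 [order #3] limit_buy(price=100, qty=1): fills=#3x#1:1@96; bids=[-] asks=[#1:9@96]
After op 4 [order #4] market_buy(qty=3): fills=#4x#1:3@96; bids=[-] asks=[#1:6@96]
After op 5 [order #5] limit_sell(price=103, qty=2): fills=none; bids=[-] asks=[#1:6@96 #5:2@103]
After op 6 cancel(order #3): fills=none; bids=[-] asks=[#1:6@96 #5:2@103]
After op 7 [order #6] market_buy(qty=7): fills=#6x#1:6@96 #6x#5:1@103; bids=[-] asks=[#5:1@103]
After op 8 [order #7] limit_sell(price=95, qty=3): fills=none; bids=[-] asks=[#7:3@95 #5:1@103]

Answer: BIDS (highest first):
  (empty)
ASKS (lowest first):
  #7: 3@95
  #5: 1@103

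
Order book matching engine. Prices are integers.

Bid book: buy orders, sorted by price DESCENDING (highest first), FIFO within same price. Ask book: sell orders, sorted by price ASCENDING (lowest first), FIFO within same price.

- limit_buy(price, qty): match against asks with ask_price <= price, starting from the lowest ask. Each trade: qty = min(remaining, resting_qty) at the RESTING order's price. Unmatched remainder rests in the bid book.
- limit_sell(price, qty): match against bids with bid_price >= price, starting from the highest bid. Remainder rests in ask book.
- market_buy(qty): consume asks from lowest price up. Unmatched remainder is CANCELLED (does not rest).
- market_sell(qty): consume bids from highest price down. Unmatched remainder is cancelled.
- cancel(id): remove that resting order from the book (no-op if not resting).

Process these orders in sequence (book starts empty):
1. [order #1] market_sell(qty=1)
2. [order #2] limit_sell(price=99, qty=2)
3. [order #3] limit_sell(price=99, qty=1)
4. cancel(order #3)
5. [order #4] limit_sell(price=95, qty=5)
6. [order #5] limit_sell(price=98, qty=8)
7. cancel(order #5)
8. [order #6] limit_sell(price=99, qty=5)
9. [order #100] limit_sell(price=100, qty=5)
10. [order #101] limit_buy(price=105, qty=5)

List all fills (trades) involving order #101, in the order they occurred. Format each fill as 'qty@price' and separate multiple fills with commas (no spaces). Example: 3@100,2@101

After op 1 [order #1] market_sell(qty=1): fills=none; bids=[-] asks=[-]
After op 2 [order #2] limit_sell(price=99, qty=2): fills=none; bids=[-] asks=[#2:2@99]
After op 3 [order #3] limit_sell(price=99, qty=1): fills=none; bids=[-] asks=[#2:2@99 #3:1@99]
After op 4 cancel(order #3): fills=none; bids=[-] asks=[#2:2@99]
After op 5 [order #4] limit_sell(price=95, qty=5): fills=none; bids=[-] asks=[#4:5@95 #2:2@99]
After op 6 [order #5] limit_sell(price=98, qty=8): fills=none; bids=[-] asks=[#4:5@95 #5:8@98 #2:2@99]
After op 7 cancel(order #5): fills=none; bids=[-] asks=[#4:5@95 #2:2@99]
After op 8 [order #6] limit_sell(price=99, qty=5): fills=none; bids=[-] asks=[#4:5@95 #2:2@99 #6:5@99]
After op 9 [order #100] limit_sell(price=100, qty=5): fills=none; bids=[-] asks=[#4:5@95 #2:2@99 #6:5@99 #100:5@100]
After op 10 [order #101] limit_buy(price=105, qty=5): fills=#101x#4:5@95; bids=[-] asks=[#2:2@99 #6:5@99 #100:5@100]

Answer: 5@95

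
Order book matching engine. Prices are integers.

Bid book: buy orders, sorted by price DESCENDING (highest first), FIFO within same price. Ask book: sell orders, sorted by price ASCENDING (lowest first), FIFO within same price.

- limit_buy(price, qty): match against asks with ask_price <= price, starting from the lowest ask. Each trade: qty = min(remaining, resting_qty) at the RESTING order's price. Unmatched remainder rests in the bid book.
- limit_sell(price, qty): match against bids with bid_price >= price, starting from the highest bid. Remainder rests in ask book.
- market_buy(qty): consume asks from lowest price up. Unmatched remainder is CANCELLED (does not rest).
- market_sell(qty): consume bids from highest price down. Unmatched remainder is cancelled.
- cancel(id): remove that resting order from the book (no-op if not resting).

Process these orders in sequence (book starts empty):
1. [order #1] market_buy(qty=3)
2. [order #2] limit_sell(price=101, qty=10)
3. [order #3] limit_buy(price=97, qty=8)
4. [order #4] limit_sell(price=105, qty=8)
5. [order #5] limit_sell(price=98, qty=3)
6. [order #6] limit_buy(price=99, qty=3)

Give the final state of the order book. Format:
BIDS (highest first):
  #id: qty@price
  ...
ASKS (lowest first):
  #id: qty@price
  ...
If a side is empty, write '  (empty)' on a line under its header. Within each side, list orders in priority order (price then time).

Answer: BIDS (highest first):
  #3: 8@97
ASKS (lowest first):
  #2: 10@101
  #4: 8@105

Derivation:
After op 1 [order #1] market_buy(qty=3): fills=none; bids=[-] asks=[-]
After op 2 [order #2] limit_sell(price=101, qty=10): fills=none; bids=[-] asks=[#2:10@101]
After op 3 [order #3] limit_buy(price=97, qty=8): fills=none; bids=[#3:8@97] asks=[#2:10@101]
After op 4 [order #4] limit_sell(price=105, qty=8): fills=none; bids=[#3:8@97] asks=[#2:10@101 #4:8@105]
After op 5 [order #5] limit_sell(price=98, qty=3): fills=none; bids=[#3:8@97] asks=[#5:3@98 #2:10@101 #4:8@105]
After op 6 [order #6] limit_buy(price=99, qty=3): fills=#6x#5:3@98; bids=[#3:8@97] asks=[#2:10@101 #4:8@105]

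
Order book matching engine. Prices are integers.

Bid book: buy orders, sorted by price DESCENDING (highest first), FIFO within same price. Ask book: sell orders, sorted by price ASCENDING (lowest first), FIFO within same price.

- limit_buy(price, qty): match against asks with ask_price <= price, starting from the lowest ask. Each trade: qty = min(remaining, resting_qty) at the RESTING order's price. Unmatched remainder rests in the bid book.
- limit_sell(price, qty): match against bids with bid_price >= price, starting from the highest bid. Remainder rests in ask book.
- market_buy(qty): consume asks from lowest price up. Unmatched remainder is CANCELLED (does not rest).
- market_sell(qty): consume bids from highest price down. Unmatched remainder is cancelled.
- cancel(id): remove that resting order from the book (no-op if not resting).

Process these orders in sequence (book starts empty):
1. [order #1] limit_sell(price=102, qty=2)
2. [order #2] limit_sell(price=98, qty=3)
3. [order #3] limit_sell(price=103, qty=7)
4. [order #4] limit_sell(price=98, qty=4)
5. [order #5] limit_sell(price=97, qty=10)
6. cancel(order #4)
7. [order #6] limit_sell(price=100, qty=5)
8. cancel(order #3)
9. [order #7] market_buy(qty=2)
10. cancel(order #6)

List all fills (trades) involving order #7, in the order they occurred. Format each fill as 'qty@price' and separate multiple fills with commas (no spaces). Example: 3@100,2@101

After op 1 [order #1] limit_sell(price=102, qty=2): fills=none; bids=[-] asks=[#1:2@102]
After op 2 [order #2] limit_sell(price=98, qty=3): fills=none; bids=[-] asks=[#2:3@98 #1:2@102]
After op 3 [order #3] limit_sell(price=103, qty=7): fills=none; bids=[-] asks=[#2:3@98 #1:2@102 #3:7@103]
After op 4 [order #4] limit_sell(price=98, qty=4): fills=none; bids=[-] asks=[#2:3@98 #4:4@98 #1:2@102 #3:7@103]
After op 5 [order #5] limit_sell(price=97, qty=10): fills=none; bids=[-] asks=[#5:10@97 #2:3@98 #4:4@98 #1:2@102 #3:7@103]
After op 6 cancel(order #4): fills=none; bids=[-] asks=[#5:10@97 #2:3@98 #1:2@102 #3:7@103]
After op 7 [order #6] limit_sell(price=100, qty=5): fills=none; bids=[-] asks=[#5:10@97 #2:3@98 #6:5@100 #1:2@102 #3:7@103]
After op 8 cancel(order #3): fills=none; bids=[-] asks=[#5:10@97 #2:3@98 #6:5@100 #1:2@102]
After op 9 [order #7] market_buy(qty=2): fills=#7x#5:2@97; bids=[-] asks=[#5:8@97 #2:3@98 #6:5@100 #1:2@102]
After op 10 cancel(order #6): fills=none; bids=[-] asks=[#5:8@97 #2:3@98 #1:2@102]

Answer: 2@97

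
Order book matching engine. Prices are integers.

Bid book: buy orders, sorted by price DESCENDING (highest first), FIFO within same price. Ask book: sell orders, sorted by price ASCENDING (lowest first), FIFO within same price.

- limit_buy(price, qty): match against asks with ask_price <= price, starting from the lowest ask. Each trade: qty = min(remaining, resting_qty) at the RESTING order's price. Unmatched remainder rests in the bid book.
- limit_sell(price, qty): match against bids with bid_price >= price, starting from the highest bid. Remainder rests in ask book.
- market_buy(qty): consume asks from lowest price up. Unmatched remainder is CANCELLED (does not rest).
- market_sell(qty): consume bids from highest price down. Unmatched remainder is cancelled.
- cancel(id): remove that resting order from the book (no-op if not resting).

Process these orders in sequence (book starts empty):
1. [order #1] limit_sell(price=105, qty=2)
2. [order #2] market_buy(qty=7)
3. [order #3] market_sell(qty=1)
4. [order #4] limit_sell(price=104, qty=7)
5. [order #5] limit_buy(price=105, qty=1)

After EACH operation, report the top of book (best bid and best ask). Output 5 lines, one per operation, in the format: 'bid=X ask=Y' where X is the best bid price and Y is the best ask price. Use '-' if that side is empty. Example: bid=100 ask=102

Answer: bid=- ask=105
bid=- ask=-
bid=- ask=-
bid=- ask=104
bid=- ask=104

Derivation:
After op 1 [order #1] limit_sell(price=105, qty=2): fills=none; bids=[-] asks=[#1:2@105]
After op 2 [order #2] market_buy(qty=7): fills=#2x#1:2@105; bids=[-] asks=[-]
After op 3 [order #3] market_sell(qty=1): fills=none; bids=[-] asks=[-]
After op 4 [order #4] limit_sell(price=104, qty=7): fills=none; bids=[-] asks=[#4:7@104]
After op 5 [order #5] limit_buy(price=105, qty=1): fills=#5x#4:1@104; bids=[-] asks=[#4:6@104]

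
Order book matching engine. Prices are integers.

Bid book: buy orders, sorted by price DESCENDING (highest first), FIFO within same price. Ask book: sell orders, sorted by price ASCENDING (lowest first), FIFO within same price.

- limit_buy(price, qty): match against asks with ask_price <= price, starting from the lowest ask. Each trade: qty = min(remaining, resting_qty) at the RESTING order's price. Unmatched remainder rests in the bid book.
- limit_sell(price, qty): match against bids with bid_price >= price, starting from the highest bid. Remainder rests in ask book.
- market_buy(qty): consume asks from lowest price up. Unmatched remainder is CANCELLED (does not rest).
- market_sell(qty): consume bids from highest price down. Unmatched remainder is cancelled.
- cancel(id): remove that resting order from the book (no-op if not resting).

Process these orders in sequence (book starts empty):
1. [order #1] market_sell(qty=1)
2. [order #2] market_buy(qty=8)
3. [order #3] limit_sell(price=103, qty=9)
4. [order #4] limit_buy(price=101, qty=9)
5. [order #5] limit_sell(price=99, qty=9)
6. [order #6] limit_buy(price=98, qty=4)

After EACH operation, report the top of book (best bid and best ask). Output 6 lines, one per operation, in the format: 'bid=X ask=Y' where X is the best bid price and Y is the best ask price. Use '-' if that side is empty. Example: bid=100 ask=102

After op 1 [order #1] market_sell(qty=1): fills=none; bids=[-] asks=[-]
After op 2 [order #2] market_buy(qty=8): fills=none; bids=[-] asks=[-]
After op 3 [order #3] limit_sell(price=103, qty=9): fills=none; bids=[-] asks=[#3:9@103]
After op 4 [order #4] limit_buy(price=101, qty=9): fills=none; bids=[#4:9@101] asks=[#3:9@103]
After op 5 [order #5] limit_sell(price=99, qty=9): fills=#4x#5:9@101; bids=[-] asks=[#3:9@103]
After op 6 [order #6] limit_buy(price=98, qty=4): fills=none; bids=[#6:4@98] asks=[#3:9@103]

Answer: bid=- ask=-
bid=- ask=-
bid=- ask=103
bid=101 ask=103
bid=- ask=103
bid=98 ask=103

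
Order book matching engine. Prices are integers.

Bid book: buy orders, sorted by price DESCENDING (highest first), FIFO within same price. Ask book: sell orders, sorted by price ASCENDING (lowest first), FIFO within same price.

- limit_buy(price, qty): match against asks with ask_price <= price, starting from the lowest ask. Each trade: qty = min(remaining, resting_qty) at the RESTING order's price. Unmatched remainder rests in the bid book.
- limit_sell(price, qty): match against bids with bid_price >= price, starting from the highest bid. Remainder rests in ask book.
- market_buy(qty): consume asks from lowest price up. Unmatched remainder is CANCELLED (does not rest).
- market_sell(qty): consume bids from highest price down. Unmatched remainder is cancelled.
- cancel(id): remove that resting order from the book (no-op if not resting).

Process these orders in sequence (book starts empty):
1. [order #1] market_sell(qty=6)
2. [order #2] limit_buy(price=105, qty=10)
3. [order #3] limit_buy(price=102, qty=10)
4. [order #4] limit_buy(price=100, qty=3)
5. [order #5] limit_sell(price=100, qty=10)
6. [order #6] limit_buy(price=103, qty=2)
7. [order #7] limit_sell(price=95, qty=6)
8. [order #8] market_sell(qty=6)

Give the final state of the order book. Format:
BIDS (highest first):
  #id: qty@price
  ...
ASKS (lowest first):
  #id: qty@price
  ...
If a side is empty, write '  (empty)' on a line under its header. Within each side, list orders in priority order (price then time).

After op 1 [order #1] market_sell(qty=6): fills=none; bids=[-] asks=[-]
After op 2 [order #2] limit_buy(price=105, qty=10): fills=none; bids=[#2:10@105] asks=[-]
After op 3 [order #3] limit_buy(price=102, qty=10): fills=none; bids=[#2:10@105 #3:10@102] asks=[-]
After op 4 [order #4] limit_buy(price=100, qty=3): fills=none; bids=[#2:10@105 #3:10@102 #4:3@100] asks=[-]
After op 5 [order #5] limit_sell(price=100, qty=10): fills=#2x#5:10@105; bids=[#3:10@102 #4:3@100] asks=[-]
After op 6 [order #6] limit_buy(price=103, qty=2): fills=none; bids=[#6:2@103 #3:10@102 #4:3@100] asks=[-]
After op 7 [order #7] limit_sell(price=95, qty=6): fills=#6x#7:2@103 #3x#7:4@102; bids=[#3:6@102 #4:3@100] asks=[-]
After op 8 [order #8] market_sell(qty=6): fills=#3x#8:6@102; bids=[#4:3@100] asks=[-]

Answer: BIDS (highest first):
  #4: 3@100
ASKS (lowest first):
  (empty)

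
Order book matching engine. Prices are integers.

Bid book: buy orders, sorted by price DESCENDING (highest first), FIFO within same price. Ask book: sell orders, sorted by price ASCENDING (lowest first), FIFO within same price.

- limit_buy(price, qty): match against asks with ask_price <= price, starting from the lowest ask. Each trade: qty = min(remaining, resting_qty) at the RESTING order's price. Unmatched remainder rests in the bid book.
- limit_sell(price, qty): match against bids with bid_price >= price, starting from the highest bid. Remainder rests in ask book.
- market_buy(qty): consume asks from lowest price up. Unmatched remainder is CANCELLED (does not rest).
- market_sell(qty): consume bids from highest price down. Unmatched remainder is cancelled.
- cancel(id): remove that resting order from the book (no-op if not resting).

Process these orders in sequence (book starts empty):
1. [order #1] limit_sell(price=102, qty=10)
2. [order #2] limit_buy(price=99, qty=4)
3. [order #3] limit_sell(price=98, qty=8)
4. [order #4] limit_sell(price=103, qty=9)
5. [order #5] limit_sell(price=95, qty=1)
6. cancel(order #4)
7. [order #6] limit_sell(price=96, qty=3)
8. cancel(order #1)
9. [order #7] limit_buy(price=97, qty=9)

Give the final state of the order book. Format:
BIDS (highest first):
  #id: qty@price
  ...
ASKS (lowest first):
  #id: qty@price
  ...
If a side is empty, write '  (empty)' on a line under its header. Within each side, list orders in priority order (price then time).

After op 1 [order #1] limit_sell(price=102, qty=10): fills=none; bids=[-] asks=[#1:10@102]
After op 2 [order #2] limit_buy(price=99, qty=4): fills=none; bids=[#2:4@99] asks=[#1:10@102]
After op 3 [order #3] limit_sell(price=98, qty=8): fills=#2x#3:4@99; bids=[-] asks=[#3:4@98 #1:10@102]
After op 4 [order #4] limit_sell(price=103, qty=9): fills=none; bids=[-] asks=[#3:4@98 #1:10@102 #4:9@103]
After op 5 [order #5] limit_sell(price=95, qty=1): fills=none; bids=[-] asks=[#5:1@95 #3:4@98 #1:10@102 #4:9@103]
After op 6 cancel(order #4): fills=none; bids=[-] asks=[#5:1@95 #3:4@98 #1:10@102]
After op 7 [order #6] limit_sell(price=96, qty=3): fills=none; bids=[-] asks=[#5:1@95 #6:3@96 #3:4@98 #1:10@102]
After op 8 cancel(order #1): fills=none; bids=[-] asks=[#5:1@95 #6:3@96 #3:4@98]
After op 9 [order #7] limit_buy(price=97, qty=9): fills=#7x#5:1@95 #7x#6:3@96; bids=[#7:5@97] asks=[#3:4@98]

Answer: BIDS (highest first):
  #7: 5@97
ASKS (lowest first):
  #3: 4@98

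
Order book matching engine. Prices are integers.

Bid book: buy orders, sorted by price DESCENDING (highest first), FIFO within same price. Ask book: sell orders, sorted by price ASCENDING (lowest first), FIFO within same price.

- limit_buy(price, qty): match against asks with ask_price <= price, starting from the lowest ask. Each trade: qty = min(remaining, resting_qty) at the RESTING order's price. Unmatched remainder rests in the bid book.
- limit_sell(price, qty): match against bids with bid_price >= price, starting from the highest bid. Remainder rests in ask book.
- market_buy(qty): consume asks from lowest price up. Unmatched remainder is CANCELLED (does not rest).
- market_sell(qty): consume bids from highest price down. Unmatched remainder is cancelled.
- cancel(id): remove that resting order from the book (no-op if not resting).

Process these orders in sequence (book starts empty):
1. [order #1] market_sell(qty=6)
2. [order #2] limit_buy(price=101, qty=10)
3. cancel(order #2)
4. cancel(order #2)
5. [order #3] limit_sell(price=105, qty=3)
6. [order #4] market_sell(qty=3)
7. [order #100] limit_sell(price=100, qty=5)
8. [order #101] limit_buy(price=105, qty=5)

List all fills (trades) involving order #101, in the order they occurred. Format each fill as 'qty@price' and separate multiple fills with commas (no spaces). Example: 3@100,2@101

After op 1 [order #1] market_sell(qty=6): fills=none; bids=[-] asks=[-]
After op 2 [order #2] limit_buy(price=101, qty=10): fills=none; bids=[#2:10@101] asks=[-]
After op 3 cancel(order #2): fills=none; bids=[-] asks=[-]
After op 4 cancel(order #2): fills=none; bids=[-] asks=[-]
After op 5 [order #3] limit_sell(price=105, qty=3): fills=none; bids=[-] asks=[#3:3@105]
After op 6 [order #4] market_sell(qty=3): fills=none; bids=[-] asks=[#3:3@105]
After op 7 [order #100] limit_sell(price=100, qty=5): fills=none; bids=[-] asks=[#100:5@100 #3:3@105]
After op 8 [order #101] limit_buy(price=105, qty=5): fills=#101x#100:5@100; bids=[-] asks=[#3:3@105]

Answer: 5@100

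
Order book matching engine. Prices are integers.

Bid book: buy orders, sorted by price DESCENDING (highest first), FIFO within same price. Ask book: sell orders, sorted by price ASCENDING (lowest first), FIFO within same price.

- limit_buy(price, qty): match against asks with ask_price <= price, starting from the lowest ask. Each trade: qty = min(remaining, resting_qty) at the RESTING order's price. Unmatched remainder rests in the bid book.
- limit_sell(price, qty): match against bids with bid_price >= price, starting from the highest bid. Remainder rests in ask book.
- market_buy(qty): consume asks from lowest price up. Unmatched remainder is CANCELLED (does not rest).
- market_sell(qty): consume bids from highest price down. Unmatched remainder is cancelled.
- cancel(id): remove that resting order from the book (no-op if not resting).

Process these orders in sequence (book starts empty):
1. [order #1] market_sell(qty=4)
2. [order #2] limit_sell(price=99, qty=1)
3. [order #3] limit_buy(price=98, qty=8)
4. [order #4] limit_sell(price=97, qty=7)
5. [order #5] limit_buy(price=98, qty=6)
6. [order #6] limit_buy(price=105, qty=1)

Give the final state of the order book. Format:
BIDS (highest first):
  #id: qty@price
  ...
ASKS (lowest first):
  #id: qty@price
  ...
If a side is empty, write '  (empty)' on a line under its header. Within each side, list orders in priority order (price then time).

After op 1 [order #1] market_sell(qty=4): fills=none; bids=[-] asks=[-]
After op 2 [order #2] limit_sell(price=99, qty=1): fills=none; bids=[-] asks=[#2:1@99]
After op 3 [order #3] limit_buy(price=98, qty=8): fills=none; bids=[#3:8@98] asks=[#2:1@99]
After op 4 [order #4] limit_sell(price=97, qty=7): fills=#3x#4:7@98; bids=[#3:1@98] asks=[#2:1@99]
After op 5 [order #5] limit_buy(price=98, qty=6): fills=none; bids=[#3:1@98 #5:6@98] asks=[#2:1@99]
After op 6 [order #6] limit_buy(price=105, qty=1): fills=#6x#2:1@99; bids=[#3:1@98 #5:6@98] asks=[-]

Answer: BIDS (highest first):
  #3: 1@98
  #5: 6@98
ASKS (lowest first):
  (empty)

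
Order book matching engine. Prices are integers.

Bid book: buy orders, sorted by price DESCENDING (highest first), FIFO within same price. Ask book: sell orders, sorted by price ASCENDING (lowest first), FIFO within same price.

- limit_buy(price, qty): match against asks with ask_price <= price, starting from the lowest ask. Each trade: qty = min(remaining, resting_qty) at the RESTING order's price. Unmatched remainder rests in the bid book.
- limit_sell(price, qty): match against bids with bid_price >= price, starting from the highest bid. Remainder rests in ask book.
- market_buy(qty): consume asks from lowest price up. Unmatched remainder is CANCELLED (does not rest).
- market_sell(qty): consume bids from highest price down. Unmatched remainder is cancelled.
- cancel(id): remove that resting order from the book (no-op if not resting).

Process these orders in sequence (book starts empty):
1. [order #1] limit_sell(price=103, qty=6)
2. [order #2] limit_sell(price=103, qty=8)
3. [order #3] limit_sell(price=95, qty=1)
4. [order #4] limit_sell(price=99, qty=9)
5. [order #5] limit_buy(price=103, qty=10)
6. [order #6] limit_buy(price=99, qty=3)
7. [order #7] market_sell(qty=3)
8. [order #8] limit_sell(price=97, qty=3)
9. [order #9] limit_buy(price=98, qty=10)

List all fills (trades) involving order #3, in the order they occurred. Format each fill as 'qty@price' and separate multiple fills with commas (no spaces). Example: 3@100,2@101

Answer: 1@95

Derivation:
After op 1 [order #1] limit_sell(price=103, qty=6): fills=none; bids=[-] asks=[#1:6@103]
After op 2 [order #2] limit_sell(price=103, qty=8): fills=none; bids=[-] asks=[#1:6@103 #2:8@103]
After op 3 [order #3] limit_sell(price=95, qty=1): fills=none; bids=[-] asks=[#3:1@95 #1:6@103 #2:8@103]
After op 4 [order #4] limit_sell(price=99, qty=9): fills=none; bids=[-] asks=[#3:1@95 #4:9@99 #1:6@103 #2:8@103]
After op 5 [order #5] limit_buy(price=103, qty=10): fills=#5x#3:1@95 #5x#4:9@99; bids=[-] asks=[#1:6@103 #2:8@103]
After op 6 [order #6] limit_buy(price=99, qty=3): fills=none; bids=[#6:3@99] asks=[#1:6@103 #2:8@103]
After op 7 [order #7] market_sell(qty=3): fills=#6x#7:3@99; bids=[-] asks=[#1:6@103 #2:8@103]
After op 8 [order #8] limit_sell(price=97, qty=3): fills=none; bids=[-] asks=[#8:3@97 #1:6@103 #2:8@103]
After op 9 [order #9] limit_buy(price=98, qty=10): fills=#9x#8:3@97; bids=[#9:7@98] asks=[#1:6@103 #2:8@103]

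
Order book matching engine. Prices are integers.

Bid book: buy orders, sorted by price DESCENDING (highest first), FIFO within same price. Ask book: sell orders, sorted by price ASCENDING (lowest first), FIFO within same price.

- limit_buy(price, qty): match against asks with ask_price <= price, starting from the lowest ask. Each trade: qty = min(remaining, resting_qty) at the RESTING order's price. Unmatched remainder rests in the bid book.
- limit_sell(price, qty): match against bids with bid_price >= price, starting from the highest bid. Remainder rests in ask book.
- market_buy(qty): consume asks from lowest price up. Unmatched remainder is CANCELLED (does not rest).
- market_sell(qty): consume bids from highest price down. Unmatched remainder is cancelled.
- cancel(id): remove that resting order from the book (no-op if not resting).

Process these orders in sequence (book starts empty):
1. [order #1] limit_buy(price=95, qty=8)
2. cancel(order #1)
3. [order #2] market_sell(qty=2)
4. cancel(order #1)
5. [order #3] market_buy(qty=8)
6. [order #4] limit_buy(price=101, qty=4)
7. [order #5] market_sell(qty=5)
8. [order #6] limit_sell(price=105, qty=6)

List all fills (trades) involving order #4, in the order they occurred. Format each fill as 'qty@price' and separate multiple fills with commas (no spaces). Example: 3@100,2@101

Answer: 4@101

Derivation:
After op 1 [order #1] limit_buy(price=95, qty=8): fills=none; bids=[#1:8@95] asks=[-]
After op 2 cancel(order #1): fills=none; bids=[-] asks=[-]
After op 3 [order #2] market_sell(qty=2): fills=none; bids=[-] asks=[-]
After op 4 cancel(order #1): fills=none; bids=[-] asks=[-]
After op 5 [order #3] market_buy(qty=8): fills=none; bids=[-] asks=[-]
After op 6 [order #4] limit_buy(price=101, qty=4): fills=none; bids=[#4:4@101] asks=[-]
After op 7 [order #5] market_sell(qty=5): fills=#4x#5:4@101; bids=[-] asks=[-]
After op 8 [order #6] limit_sell(price=105, qty=6): fills=none; bids=[-] asks=[#6:6@105]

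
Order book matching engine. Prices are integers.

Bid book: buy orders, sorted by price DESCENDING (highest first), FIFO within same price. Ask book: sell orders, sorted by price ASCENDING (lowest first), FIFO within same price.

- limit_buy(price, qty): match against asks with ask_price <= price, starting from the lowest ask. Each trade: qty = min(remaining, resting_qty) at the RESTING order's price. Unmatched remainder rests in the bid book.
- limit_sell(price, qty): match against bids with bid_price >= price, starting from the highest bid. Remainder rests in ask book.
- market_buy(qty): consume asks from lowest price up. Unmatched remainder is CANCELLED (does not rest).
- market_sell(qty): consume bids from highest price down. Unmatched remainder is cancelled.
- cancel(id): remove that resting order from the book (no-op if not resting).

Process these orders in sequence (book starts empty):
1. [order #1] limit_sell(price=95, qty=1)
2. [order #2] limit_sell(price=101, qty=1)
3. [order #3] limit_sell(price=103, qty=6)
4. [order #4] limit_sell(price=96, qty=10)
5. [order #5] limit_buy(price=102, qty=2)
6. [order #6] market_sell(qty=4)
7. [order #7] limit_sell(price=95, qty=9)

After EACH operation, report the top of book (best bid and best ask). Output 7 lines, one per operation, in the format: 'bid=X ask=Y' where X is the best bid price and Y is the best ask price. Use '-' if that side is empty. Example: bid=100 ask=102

After op 1 [order #1] limit_sell(price=95, qty=1): fills=none; bids=[-] asks=[#1:1@95]
After op 2 [order #2] limit_sell(price=101, qty=1): fills=none; bids=[-] asks=[#1:1@95 #2:1@101]
After op 3 [order #3] limit_sell(price=103, qty=6): fills=none; bids=[-] asks=[#1:1@95 #2:1@101 #3:6@103]
After op 4 [order #4] limit_sell(price=96, qty=10): fills=none; bids=[-] asks=[#1:1@95 #4:10@96 #2:1@101 #3:6@103]
After op 5 [order #5] limit_buy(price=102, qty=2): fills=#5x#1:1@95 #5x#4:1@96; bids=[-] asks=[#4:9@96 #2:1@101 #3:6@103]
After op 6 [order #6] market_sell(qty=4): fills=none; bids=[-] asks=[#4:9@96 #2:1@101 #3:6@103]
After op 7 [order #7] limit_sell(price=95, qty=9): fills=none; bids=[-] asks=[#7:9@95 #4:9@96 #2:1@101 #3:6@103]

Answer: bid=- ask=95
bid=- ask=95
bid=- ask=95
bid=- ask=95
bid=- ask=96
bid=- ask=96
bid=- ask=95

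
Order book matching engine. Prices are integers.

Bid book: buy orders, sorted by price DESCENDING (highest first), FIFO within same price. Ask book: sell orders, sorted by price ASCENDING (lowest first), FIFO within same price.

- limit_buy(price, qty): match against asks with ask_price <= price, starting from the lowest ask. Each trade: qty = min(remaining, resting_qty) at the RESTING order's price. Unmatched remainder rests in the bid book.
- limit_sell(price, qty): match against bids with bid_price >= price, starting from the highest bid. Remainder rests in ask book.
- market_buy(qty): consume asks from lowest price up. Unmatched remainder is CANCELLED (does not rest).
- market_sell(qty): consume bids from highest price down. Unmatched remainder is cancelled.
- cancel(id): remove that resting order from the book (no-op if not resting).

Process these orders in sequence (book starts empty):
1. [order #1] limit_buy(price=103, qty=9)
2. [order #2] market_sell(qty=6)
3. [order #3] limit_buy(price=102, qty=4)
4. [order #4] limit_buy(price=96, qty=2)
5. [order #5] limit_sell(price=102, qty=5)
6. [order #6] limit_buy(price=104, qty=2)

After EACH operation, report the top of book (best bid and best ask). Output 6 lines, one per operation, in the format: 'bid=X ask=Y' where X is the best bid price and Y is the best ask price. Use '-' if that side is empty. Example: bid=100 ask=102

Answer: bid=103 ask=-
bid=103 ask=-
bid=103 ask=-
bid=103 ask=-
bid=102 ask=-
bid=104 ask=-

Derivation:
After op 1 [order #1] limit_buy(price=103, qty=9): fills=none; bids=[#1:9@103] asks=[-]
After op 2 [order #2] market_sell(qty=6): fills=#1x#2:6@103; bids=[#1:3@103] asks=[-]
After op 3 [order #3] limit_buy(price=102, qty=4): fills=none; bids=[#1:3@103 #3:4@102] asks=[-]
After op 4 [order #4] limit_buy(price=96, qty=2): fills=none; bids=[#1:3@103 #3:4@102 #4:2@96] asks=[-]
After op 5 [order #5] limit_sell(price=102, qty=5): fills=#1x#5:3@103 #3x#5:2@102; bids=[#3:2@102 #4:2@96] asks=[-]
After op 6 [order #6] limit_buy(price=104, qty=2): fills=none; bids=[#6:2@104 #3:2@102 #4:2@96] asks=[-]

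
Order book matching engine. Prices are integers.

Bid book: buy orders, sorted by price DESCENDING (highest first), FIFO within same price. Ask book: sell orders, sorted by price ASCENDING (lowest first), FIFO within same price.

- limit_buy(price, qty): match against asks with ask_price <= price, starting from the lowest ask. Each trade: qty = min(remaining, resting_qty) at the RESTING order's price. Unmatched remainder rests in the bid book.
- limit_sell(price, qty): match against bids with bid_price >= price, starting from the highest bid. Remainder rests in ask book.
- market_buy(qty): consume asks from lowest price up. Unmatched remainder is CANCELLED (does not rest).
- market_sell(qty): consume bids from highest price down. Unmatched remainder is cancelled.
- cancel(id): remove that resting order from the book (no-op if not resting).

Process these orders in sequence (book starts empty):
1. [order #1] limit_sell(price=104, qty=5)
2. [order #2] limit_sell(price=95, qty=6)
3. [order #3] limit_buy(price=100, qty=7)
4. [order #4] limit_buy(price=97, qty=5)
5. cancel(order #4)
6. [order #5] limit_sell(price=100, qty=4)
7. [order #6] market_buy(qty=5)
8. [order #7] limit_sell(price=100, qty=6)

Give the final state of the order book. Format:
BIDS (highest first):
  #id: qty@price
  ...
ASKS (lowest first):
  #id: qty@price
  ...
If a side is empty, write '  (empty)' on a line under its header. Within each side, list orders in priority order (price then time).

After op 1 [order #1] limit_sell(price=104, qty=5): fills=none; bids=[-] asks=[#1:5@104]
After op 2 [order #2] limit_sell(price=95, qty=6): fills=none; bids=[-] asks=[#2:6@95 #1:5@104]
After op 3 [order #3] limit_buy(price=100, qty=7): fills=#3x#2:6@95; bids=[#3:1@100] asks=[#1:5@104]
After op 4 [order #4] limit_buy(price=97, qty=5): fills=none; bids=[#3:1@100 #4:5@97] asks=[#1:5@104]
After op 5 cancel(order #4): fills=none; bids=[#3:1@100] asks=[#1:5@104]
After op 6 [order #5] limit_sell(price=100, qty=4): fills=#3x#5:1@100; bids=[-] asks=[#5:3@100 #1:5@104]
After op 7 [order #6] market_buy(qty=5): fills=#6x#5:3@100 #6x#1:2@104; bids=[-] asks=[#1:3@104]
After op 8 [order #7] limit_sell(price=100, qty=6): fills=none; bids=[-] asks=[#7:6@100 #1:3@104]

Answer: BIDS (highest first):
  (empty)
ASKS (lowest first):
  #7: 6@100
  #1: 3@104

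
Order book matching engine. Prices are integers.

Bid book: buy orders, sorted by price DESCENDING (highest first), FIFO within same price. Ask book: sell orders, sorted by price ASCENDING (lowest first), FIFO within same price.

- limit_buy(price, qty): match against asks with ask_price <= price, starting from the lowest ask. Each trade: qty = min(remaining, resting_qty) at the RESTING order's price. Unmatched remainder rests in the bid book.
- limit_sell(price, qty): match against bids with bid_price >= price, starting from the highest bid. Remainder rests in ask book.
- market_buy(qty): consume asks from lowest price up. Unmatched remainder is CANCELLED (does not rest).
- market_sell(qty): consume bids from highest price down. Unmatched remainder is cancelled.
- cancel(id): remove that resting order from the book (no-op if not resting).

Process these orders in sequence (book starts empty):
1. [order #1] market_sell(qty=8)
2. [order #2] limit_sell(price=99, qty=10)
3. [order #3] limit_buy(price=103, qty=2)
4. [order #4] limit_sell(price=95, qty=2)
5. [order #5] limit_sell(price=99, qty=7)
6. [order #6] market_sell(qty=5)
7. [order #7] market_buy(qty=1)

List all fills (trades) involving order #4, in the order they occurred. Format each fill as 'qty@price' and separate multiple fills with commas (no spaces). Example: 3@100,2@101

Answer: 1@95

Derivation:
After op 1 [order #1] market_sell(qty=8): fills=none; bids=[-] asks=[-]
After op 2 [order #2] limit_sell(price=99, qty=10): fills=none; bids=[-] asks=[#2:10@99]
After op 3 [order #3] limit_buy(price=103, qty=2): fills=#3x#2:2@99; bids=[-] asks=[#2:8@99]
After op 4 [order #4] limit_sell(price=95, qty=2): fills=none; bids=[-] asks=[#4:2@95 #2:8@99]
After op 5 [order #5] limit_sell(price=99, qty=7): fills=none; bids=[-] asks=[#4:2@95 #2:8@99 #5:7@99]
After op 6 [order #6] market_sell(qty=5): fills=none; bids=[-] asks=[#4:2@95 #2:8@99 #5:7@99]
After op 7 [order #7] market_buy(qty=1): fills=#7x#4:1@95; bids=[-] asks=[#4:1@95 #2:8@99 #5:7@99]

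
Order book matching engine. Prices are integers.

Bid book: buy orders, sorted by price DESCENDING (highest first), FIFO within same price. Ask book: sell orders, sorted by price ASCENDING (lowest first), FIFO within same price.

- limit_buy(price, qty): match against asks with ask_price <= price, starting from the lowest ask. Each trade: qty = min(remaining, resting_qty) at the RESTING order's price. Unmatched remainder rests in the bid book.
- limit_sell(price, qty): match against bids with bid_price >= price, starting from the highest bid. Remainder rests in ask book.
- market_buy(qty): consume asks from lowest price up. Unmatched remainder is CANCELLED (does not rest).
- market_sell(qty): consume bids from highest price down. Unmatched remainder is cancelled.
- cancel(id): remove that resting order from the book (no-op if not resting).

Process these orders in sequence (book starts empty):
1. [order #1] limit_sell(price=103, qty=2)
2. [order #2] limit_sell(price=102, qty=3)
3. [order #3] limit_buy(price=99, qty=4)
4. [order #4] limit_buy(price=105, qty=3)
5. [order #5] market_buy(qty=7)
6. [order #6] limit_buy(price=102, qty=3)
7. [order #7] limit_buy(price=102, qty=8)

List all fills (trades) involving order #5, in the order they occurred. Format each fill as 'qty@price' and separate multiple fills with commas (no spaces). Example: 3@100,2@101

After op 1 [order #1] limit_sell(price=103, qty=2): fills=none; bids=[-] asks=[#1:2@103]
After op 2 [order #2] limit_sell(price=102, qty=3): fills=none; bids=[-] asks=[#2:3@102 #1:2@103]
After op 3 [order #3] limit_buy(price=99, qty=4): fills=none; bids=[#3:4@99] asks=[#2:3@102 #1:2@103]
After op 4 [order #4] limit_buy(price=105, qty=3): fills=#4x#2:3@102; bids=[#3:4@99] asks=[#1:2@103]
After op 5 [order #5] market_buy(qty=7): fills=#5x#1:2@103; bids=[#3:4@99] asks=[-]
After op 6 [order #6] limit_buy(price=102, qty=3): fills=none; bids=[#6:3@102 #3:4@99] asks=[-]
After op 7 [order #7] limit_buy(price=102, qty=8): fills=none; bids=[#6:3@102 #7:8@102 #3:4@99] asks=[-]

Answer: 2@103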